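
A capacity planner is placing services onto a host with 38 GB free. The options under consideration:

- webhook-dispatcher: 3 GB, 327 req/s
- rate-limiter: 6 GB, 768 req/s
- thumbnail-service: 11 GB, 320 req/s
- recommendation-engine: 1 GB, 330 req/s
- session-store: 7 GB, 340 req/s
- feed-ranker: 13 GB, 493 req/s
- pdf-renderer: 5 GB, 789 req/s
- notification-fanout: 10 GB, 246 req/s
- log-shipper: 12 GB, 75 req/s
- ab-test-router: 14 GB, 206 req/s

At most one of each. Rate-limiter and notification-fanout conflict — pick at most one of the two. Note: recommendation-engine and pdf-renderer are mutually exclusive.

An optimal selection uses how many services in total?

5

Best achievable throughput is 2717.
webhook-dispatcher + rate-limiter + session-store + feed-ranker + pdf-renderer hits 2717 at 34 GB.
Any selection reaching 2717 contains exactly 5 services.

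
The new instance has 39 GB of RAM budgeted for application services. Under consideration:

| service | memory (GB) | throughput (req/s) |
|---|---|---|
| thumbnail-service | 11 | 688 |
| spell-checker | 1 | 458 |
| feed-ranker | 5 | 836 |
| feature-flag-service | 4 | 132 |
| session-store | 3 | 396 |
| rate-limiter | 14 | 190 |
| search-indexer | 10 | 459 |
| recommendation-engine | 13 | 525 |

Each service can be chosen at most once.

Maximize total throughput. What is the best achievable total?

A density-first pass picks thumbnail-service + spell-checker + feed-ranker + feature-flag-service + session-store + search-indexer — 2969 at 34 GB.
The 10 GB tied up in search-indexer is better spent on recommendation-engine — total rises to 3035 (37 GB).
The closest alternative, thumbnail-service + spell-checker + feed-ranker + feature-flag-service + session-store + search-indexer, reaches only 2969.

3035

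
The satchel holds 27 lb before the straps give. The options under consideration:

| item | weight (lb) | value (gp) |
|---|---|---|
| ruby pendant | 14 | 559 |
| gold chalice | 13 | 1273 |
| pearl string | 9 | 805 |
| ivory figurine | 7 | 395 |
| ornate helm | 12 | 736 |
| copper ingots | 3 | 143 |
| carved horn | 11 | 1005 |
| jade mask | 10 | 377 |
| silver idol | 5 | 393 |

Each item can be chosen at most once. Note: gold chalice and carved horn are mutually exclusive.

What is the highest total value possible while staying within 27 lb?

Density check — gold chalice 97.92, carved horn 91.36, pearl string 89.44 are the best per lb.
Best packing: gold chalice + pearl string + silver idol — 27 lb, 2471 total.

2471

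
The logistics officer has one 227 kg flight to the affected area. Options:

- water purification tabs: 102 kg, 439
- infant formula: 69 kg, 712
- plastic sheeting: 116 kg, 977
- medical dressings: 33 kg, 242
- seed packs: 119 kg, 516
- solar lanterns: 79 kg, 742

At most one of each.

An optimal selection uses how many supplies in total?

The maximum people served within 227 kg is 1931.
For example infant formula + plastic sheeting + medical dressings achieves it, using 218 kg.
Any selection reaching 1931 contains exactly 3 supplies.

3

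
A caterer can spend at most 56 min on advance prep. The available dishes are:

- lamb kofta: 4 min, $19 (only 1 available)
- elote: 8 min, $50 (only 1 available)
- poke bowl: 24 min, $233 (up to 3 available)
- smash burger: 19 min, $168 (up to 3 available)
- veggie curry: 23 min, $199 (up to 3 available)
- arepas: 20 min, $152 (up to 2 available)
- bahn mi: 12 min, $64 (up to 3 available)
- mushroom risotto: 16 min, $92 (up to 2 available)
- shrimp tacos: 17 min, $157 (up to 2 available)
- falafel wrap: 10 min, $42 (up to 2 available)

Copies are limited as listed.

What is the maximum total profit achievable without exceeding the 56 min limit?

516

Best packing: elote + 2×poke bowl — 56 min, 516 total.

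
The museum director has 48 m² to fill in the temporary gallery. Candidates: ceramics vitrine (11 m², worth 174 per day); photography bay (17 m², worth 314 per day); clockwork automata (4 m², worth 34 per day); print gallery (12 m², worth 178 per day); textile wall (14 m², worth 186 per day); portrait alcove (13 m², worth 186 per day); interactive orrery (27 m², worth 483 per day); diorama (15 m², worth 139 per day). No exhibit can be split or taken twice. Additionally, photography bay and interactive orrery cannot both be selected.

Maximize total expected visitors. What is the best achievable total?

Ranking by ratio (expected visitors/m²): photography bay 18.47, interactive orrery 17.89, ceramics vitrine 15.82, print gallery 14.83.
Best packing: photography bay + clockwork automata + textile wall + portrait alcove — 48 m², 720 total.
Next best is photography bay + clockwork automata + print gallery + textile wall at 712 (47 m²) — short by 8.

720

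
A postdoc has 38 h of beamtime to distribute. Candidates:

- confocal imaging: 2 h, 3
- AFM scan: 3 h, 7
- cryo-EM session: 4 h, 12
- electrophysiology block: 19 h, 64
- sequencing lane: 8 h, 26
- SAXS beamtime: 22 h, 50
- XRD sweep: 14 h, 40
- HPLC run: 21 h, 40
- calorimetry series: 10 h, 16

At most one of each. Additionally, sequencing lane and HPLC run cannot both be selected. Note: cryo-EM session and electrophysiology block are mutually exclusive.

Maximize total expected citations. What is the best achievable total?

114

Best packing: confocal imaging + AFM scan + electrophysiology block + XRD sweep — 38 h, 114 total.
The closest alternative, AFM scan + electrophysiology block + XRD sweep, reaches only 111.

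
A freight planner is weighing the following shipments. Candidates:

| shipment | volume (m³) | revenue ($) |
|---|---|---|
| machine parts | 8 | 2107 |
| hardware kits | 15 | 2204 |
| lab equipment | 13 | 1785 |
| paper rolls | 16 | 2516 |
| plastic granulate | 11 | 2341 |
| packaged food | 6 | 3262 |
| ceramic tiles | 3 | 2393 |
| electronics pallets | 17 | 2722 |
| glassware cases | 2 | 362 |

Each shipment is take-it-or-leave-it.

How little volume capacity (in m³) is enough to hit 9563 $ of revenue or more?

28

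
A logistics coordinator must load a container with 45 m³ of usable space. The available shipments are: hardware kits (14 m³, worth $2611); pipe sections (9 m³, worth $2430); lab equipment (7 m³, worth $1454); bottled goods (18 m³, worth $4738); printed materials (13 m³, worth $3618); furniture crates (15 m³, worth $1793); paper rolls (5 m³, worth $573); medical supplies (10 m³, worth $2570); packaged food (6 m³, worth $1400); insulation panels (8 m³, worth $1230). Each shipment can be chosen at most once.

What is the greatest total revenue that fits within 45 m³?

11472

Ranking by ratio (revenue/m³): printed materials 278.31, pipe sections 270.00, bottled goods 263.22, medical supplies 257.00.
Taking the top-ratio shipments first gives pipe sections + bottled goods + printed materials + paper rolls for 11359 (45 m³).
A better packing is pipe sections + lab equipment + printed materials + medical supplies + packaged food: 45 m³, total 11472.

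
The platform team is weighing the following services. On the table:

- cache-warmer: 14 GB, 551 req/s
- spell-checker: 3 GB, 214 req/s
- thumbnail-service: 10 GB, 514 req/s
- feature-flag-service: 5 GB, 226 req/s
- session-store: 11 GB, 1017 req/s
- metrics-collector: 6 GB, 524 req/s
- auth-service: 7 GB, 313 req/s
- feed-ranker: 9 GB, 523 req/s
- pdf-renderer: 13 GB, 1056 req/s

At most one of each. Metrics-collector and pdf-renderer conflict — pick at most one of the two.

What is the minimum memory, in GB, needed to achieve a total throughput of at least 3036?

41

Minimise GB subject to total throughput ≥ 3036.
spell-checker + feature-flag-service + session-store + feed-ranker + pdf-renderer: 3036 throughput at 41 GB.
Any bundle with less than 41 GB falls short of 3036.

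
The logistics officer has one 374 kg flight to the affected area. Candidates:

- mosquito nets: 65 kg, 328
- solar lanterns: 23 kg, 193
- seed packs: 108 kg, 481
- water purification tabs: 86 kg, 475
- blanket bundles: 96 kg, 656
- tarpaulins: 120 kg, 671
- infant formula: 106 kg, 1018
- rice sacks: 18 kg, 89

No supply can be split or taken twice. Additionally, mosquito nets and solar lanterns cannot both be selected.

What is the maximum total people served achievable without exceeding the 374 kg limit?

2627

Taking solar lanterns + blanket bundles + tarpaulins + infant formula + rice sacks: 363 kg used, 2627 in people served.
Nothing else feasible within 374 kg beats 2627.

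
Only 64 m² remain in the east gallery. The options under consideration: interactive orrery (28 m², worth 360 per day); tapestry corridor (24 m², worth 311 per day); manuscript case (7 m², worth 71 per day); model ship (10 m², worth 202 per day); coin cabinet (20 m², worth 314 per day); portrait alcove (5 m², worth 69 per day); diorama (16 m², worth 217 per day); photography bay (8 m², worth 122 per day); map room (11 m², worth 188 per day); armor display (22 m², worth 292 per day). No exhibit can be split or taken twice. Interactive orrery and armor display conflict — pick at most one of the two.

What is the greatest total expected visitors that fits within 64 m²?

996

Density check — model ship 20.20, map room 17.09, coin cabinet 15.70, photography bay 15.25 are the best per m².
Greedy by ratio would take manuscript case + model ship + coin cabinet + portrait alcove + photography bay + map room: 61 m² used, total 966.
Replace manuscript case and portrait alcove and photography bay with armor display: the trade gains 30 net, giving 996 at 63 m².
Runner-up manuscript case + model ship + coin cabinet + diorama + map room tops out at 992.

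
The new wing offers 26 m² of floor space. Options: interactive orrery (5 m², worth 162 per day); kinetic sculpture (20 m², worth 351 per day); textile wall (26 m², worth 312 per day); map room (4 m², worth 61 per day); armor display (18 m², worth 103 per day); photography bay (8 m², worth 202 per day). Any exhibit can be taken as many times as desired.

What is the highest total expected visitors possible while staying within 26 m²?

810

5×interactive orrery uses 25 of the 26 m² and totals 810.
Every other selection either busts 26 m² or fails to beat 810.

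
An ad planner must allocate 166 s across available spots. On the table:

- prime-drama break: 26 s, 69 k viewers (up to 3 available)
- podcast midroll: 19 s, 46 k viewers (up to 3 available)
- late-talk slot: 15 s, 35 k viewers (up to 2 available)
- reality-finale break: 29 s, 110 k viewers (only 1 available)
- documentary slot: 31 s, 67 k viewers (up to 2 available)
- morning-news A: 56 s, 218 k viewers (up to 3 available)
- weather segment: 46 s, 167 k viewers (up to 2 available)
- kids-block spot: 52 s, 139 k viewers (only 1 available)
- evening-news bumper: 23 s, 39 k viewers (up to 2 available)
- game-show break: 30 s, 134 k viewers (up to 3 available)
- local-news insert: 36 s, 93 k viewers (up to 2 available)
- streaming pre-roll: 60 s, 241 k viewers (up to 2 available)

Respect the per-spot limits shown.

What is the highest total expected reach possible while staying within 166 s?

679

By expected reach per s: game-show break 4.47, streaming pre-roll 4.02, morning-news A 3.89 lead.
Taking the top-ratio spots first gives late-talk slot + 3×game-show break + streaming pre-roll for 678 (165 s).
The 75 s tied up in late-talk slot and streaming pre-roll is better spent on reality-finale break + weather segment — total rises to 679 (165 s).
Every other selection either busts 166 s or exceeds an availability limit or fails to beat 679.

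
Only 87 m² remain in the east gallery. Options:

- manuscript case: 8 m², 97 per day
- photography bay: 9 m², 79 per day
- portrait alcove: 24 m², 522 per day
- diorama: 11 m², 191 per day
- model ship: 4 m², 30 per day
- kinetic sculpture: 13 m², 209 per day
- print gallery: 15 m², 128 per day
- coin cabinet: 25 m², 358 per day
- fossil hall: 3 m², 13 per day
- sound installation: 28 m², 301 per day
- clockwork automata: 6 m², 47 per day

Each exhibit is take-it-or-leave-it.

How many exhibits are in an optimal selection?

The maximum expected visitors within 87 m² is 1424.
For example manuscript case + portrait alcove + diorama + kinetic sculpture + coin cabinet + clockwork automata achieves it, using 87 m².
All optima have 6 exhibits.

6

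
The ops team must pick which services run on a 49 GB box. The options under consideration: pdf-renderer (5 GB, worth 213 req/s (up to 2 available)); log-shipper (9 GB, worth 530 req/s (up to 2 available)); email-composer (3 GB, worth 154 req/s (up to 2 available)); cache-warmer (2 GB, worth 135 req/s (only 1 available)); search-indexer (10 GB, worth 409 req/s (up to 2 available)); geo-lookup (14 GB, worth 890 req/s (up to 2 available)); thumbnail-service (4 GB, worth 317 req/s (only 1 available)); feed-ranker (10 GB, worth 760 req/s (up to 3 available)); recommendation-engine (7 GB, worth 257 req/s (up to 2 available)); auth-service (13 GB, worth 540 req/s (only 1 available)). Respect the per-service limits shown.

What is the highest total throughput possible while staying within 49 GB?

3487

Taking the top-ratio services first gives log-shipper + email-composer + cache-warmer + thumbnail-service + 3×feed-ranker for 3416 (48 GB).
The 14 GB tied up in log-shipper and email-composer and cache-warmer is better spent on geo-lookup — total rises to 3487 (48 GB).
The spare 1 GB is too small for any remaining service, and no exchange beats 3487.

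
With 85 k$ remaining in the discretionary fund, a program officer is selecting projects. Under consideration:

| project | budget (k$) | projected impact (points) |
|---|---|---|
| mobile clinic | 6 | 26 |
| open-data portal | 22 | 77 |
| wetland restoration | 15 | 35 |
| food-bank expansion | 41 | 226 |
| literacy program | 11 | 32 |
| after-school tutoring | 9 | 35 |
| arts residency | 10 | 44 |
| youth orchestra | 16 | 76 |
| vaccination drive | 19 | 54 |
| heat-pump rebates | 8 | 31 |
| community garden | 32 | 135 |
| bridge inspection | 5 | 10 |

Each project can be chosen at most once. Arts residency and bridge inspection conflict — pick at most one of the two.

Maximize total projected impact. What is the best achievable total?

412

Taking the top-ratio projects first gives mobile clinic + food-bank expansion + after-school tutoring + arts residency + youth orchestra for 407 (82 k$).
The 6 k$ tied up in mobile clinic is better spent on heat-pump rebates — total rises to 412 (84 k$).
Runner-up mobile clinic + food-bank expansion + after-school tutoring + arts residency + youth orchestra tops out at 407.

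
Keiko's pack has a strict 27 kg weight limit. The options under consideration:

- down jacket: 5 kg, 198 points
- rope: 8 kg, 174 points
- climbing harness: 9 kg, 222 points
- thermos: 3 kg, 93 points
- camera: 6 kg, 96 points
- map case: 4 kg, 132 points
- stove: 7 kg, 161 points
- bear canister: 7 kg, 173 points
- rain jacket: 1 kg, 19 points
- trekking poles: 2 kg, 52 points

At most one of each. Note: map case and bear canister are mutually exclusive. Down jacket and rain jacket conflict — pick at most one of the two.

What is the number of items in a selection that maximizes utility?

5

Optimal total is 765.
down jacket + climbing harness + map case + stove + trekking poles hits 765 at 27 kg.
Every optimal selection uses 5 items.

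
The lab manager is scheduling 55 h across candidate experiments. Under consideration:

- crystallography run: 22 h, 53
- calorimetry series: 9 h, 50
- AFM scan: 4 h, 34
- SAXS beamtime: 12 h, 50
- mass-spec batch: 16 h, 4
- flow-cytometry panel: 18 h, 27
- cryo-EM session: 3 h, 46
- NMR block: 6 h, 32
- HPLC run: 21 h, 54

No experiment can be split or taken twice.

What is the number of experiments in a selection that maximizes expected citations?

6

Best achievable expected citations is 266.
One optimal bundle: calorimetry series + AFM scan + SAXS beamtime + cryo-EM session + NMR block + HPLC run (55 h).
All optima have 6 experiments.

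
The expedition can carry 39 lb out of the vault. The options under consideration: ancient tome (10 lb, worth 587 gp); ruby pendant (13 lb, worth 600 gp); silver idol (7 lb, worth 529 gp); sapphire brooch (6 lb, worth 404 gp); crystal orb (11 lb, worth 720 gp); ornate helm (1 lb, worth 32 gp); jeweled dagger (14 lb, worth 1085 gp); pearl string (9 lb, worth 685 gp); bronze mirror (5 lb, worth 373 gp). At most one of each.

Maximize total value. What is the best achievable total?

2863

Taking the top-ratio items first gives silver idol + ornate helm + jeweled dagger + pearl string + bronze mirror for 2704 (36 lb).
Replace silver idol and ornate helm with crystal orb: the trade gains 159 net, giving 2863 at 39 lb.
Next best is silver idol + sapphire brooch + crystal orb + ornate helm + jeweled dagger at 2770 (39 lb) — short by 93.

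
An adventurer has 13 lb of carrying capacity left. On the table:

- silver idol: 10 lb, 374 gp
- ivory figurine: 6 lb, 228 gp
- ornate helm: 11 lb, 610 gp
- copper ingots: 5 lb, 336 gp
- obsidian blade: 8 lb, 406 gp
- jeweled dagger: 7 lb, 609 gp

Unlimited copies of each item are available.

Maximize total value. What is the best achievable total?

945

Copper ingots + jeweled dagger uses 12 of the 13 lb and totals 945.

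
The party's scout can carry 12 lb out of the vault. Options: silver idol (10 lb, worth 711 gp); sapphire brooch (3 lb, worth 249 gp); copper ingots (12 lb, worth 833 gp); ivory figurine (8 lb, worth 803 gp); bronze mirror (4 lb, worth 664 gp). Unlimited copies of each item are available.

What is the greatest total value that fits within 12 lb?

1992

Taking 3×bronze mirror: 12 lb used, 1992 in value.
Nothing else within 12 lb beats 1992.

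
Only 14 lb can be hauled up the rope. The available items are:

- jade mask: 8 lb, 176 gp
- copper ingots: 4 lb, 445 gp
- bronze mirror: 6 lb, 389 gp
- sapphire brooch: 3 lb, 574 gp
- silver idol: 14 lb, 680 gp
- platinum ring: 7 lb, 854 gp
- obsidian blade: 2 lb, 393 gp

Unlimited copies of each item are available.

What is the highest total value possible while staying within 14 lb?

Ranking by ratio (value/lb): obsidian blade 196.50, sapphire brooch 191.33, platinum ring 122.00.
Best packing: 7×obsidian blade — 14 lb, 2751 total.
That's the maximum — no swap from here does better than 2751.

2751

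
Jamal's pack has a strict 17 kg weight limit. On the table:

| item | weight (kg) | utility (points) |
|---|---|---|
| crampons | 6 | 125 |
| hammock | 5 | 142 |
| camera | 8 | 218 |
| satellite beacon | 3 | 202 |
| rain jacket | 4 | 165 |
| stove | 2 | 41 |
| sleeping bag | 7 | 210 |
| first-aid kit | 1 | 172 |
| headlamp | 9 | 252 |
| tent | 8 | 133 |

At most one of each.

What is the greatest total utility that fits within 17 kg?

791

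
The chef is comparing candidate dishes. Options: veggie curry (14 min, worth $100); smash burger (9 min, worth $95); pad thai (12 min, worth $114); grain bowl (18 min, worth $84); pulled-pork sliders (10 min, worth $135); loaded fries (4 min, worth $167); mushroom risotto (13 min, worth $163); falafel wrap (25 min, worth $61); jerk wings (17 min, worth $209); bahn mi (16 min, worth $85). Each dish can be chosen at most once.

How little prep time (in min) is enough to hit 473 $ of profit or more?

31

Need the lightest bundle worth ≥ 473.
pulled-pork sliders + loaded fries + jerk wings: 511 profit at 31 min.
Any bundle with less than 31 min falls short of 473.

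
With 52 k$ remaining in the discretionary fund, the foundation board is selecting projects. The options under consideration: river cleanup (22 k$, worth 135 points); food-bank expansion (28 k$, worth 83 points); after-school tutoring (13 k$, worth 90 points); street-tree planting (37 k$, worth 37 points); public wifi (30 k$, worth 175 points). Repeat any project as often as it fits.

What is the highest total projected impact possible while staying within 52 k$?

360

The ratio ordering already packs tightly: 4×after-school tutoring, 52 k$, 360.
Every other selection either busts 52 k$ or fails to beat 360.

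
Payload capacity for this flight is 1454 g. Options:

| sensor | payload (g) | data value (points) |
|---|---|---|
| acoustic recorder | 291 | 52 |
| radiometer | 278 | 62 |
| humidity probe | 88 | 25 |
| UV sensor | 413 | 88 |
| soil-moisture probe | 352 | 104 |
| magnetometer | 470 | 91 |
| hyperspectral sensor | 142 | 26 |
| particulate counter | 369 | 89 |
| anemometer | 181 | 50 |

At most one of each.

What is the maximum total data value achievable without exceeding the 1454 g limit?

356

Best packing: humidity probe + UV sensor + soil-moisture probe + particulate counter + anemometer — 1403 g, 356 total.
An exhaustive check of the 512 subsets confirms 356.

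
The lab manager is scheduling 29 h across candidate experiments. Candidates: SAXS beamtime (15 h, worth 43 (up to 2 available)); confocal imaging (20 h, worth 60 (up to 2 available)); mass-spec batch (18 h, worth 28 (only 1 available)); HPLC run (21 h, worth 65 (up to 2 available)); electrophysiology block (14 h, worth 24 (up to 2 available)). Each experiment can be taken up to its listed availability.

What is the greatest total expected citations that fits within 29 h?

67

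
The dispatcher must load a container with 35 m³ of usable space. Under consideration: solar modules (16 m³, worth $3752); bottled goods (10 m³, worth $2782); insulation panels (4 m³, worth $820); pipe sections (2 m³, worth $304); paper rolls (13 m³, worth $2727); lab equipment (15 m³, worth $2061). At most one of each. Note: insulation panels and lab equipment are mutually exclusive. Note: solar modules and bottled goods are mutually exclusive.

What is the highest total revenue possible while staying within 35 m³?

Best packing: solar modules + insulation panels + pipe sections + paper rolls — 35 m³, 7603 total.

7603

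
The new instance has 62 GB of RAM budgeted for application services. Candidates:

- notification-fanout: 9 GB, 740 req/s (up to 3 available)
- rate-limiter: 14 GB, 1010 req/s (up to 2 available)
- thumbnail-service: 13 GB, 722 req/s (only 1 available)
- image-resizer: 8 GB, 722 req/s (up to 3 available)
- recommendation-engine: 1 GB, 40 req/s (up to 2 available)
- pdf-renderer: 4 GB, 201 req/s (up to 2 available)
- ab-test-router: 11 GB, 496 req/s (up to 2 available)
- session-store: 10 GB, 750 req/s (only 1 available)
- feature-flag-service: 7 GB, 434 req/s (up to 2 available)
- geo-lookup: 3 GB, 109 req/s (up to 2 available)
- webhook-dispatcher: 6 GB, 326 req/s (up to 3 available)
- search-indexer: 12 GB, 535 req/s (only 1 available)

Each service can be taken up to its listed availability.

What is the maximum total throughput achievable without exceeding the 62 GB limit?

5176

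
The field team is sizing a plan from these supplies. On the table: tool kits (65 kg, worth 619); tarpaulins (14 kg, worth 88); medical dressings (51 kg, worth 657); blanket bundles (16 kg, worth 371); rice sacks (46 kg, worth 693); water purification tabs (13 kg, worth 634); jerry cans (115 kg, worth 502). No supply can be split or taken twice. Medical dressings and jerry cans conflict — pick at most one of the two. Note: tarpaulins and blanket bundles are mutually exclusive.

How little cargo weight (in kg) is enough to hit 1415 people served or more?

73

Need the lightest bundle worth ≥ 1415.
Taking tarpaulins + rice sacks + water purification tabs gives 1415 (≥ 1415) for 73 kg.
Below 73 kg the best achievable stays under 1415.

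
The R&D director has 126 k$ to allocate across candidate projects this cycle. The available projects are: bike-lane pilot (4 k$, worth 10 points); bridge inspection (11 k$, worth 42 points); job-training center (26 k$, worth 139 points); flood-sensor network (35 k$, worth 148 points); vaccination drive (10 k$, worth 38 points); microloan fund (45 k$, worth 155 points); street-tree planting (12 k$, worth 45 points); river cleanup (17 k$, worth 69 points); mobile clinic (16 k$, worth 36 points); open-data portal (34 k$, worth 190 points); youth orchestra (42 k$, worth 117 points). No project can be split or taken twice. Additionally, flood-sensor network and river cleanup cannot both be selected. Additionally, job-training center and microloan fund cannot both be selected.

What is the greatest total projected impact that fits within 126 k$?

574

Density check — open-data portal 5.59, job-training center 5.35, flood-sensor network 4.23 are the best per k$.
Best packing: bike-lane pilot + bridge inspection + job-training center + flood-sensor network + street-tree planting + open-data portal — 122 k$, 574 total.
That's the maximum — no feasible swap from here does better than 574.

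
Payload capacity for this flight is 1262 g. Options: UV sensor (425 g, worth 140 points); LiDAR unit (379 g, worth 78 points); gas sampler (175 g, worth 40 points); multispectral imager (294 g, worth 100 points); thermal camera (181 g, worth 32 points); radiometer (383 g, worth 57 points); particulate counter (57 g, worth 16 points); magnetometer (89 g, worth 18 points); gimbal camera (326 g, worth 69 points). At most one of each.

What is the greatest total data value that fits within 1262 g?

352

Taking the top-ratio sensors first gives UV sensor + gas sampler + multispectral imager + thermal camera + particulate counter + magnetometer for 346 (1221 g).
Dropping gas sampler and thermal camera frees 356 g; slotting in LiDAR unit (379 g) lifts the total to 352 at 1244 g.
The spare 18 g is too small for any remaining sensor, and no exchange beats 352.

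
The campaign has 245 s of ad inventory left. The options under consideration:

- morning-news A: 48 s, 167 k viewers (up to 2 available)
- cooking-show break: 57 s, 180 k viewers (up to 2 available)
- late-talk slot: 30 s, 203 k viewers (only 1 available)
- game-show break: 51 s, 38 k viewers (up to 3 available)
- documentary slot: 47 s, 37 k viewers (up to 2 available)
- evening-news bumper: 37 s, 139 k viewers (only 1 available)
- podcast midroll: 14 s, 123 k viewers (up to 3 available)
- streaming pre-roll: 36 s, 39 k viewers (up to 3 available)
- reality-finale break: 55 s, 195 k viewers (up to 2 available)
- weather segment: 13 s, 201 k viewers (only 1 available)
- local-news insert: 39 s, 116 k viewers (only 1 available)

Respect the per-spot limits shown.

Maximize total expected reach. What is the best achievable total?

1330

Ranking by ratio (expected reach/s): weather segment 15.46, podcast midroll 8.79, late-talk slot 6.77.
Filling by ratio: late-talk slot + evening-news bumper + 3×podcast midroll + 2×reality-finale break + weather segment for 1302, with 13 s left unused.
The 37 s tied up in evening-news bumper is better spent on morning-news A — total rises to 1330 (243 s).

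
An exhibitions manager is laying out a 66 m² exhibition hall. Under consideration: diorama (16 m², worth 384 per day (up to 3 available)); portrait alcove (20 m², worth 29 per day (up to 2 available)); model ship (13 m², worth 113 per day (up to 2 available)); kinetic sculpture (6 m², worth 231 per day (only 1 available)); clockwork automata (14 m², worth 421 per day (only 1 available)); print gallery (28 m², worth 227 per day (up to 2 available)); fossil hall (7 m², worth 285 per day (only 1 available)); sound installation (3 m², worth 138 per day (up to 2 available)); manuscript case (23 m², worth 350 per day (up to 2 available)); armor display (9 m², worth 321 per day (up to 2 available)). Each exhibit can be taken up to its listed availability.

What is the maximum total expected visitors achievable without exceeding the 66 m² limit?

2101

By expected visitors per m²: sound installation 46.00, fossil hall 40.71, kinetic sculpture 38.50, armor display 35.67 lead.
Greedy by ratio would take model ship + kinetic sculpture + clockwork automata + fossil hall + 2×sound installation + 2×armor display: 64 m² used, total 1968.
Replace model ship and sound installation with diorama: the trade gains 133 net, giving 2101 at 64 m².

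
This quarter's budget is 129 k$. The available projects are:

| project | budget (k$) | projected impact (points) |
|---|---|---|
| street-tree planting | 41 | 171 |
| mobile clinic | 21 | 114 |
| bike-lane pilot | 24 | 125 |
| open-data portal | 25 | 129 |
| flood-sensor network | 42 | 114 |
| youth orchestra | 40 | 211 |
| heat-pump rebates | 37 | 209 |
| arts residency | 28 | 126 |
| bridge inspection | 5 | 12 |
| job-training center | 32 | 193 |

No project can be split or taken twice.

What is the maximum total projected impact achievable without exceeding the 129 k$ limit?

675

A density-first pass picks mobile clinic + bike-lane pilot + heat-pump rebates + bridge inspection + job-training center — 653 at 119 k$.
Dropping bike-lane pilot and job-training center frees 56 k$; slotting in open-data portal + youth orchestra (65 k$) lifts the total to 675 at 128 k$.
Next best is bike-lane pilot + open-data portal + youth orchestra + heat-pump rebates at 674 (126 k$) — short by 1.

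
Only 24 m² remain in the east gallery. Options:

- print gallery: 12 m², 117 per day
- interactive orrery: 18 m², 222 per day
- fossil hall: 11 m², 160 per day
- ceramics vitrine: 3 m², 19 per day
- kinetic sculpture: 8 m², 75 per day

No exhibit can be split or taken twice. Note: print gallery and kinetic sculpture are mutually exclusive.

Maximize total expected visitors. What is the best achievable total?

Ranking by ratio (expected visitors/m²): fossil hall 14.55, interactive orrery 12.33, print gallery 9.75, kinetic sculpture 9.38.
Print gallery + fossil hall uses 23 of the 24 m² and totals 277.
That's the maximum — no feasible swap from here does better than 277.

277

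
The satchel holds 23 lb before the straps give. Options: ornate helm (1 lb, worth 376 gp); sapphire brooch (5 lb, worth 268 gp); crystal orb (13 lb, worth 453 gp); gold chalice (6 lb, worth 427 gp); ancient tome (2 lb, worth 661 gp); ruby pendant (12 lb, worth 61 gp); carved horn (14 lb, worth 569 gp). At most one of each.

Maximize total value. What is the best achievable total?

By value per lb: ornate helm 376.00, ancient tome 330.50, gold chalice 71.17, sapphire brooch 53.60 lead.
Greedy by ratio would take ornate helm + sapphire brooch + gold chalice + ancient tome: 14 lb used, total 1732.
The 5 lb tied up in sapphire brooch is better spent on carved horn — total rises to 2033 (23 lb).
Every other selection either busts 23 lb or fails to beat 2033.

2033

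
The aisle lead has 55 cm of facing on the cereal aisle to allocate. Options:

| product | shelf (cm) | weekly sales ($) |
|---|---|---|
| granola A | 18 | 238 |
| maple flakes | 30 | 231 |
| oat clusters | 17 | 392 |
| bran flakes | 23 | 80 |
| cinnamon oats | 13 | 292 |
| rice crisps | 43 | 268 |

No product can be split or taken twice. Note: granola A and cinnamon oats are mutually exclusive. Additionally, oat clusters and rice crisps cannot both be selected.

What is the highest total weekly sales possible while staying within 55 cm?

764

Oat clusters + bran flakes + cinnamon oats uses 53 of the 55 cm and totals 764.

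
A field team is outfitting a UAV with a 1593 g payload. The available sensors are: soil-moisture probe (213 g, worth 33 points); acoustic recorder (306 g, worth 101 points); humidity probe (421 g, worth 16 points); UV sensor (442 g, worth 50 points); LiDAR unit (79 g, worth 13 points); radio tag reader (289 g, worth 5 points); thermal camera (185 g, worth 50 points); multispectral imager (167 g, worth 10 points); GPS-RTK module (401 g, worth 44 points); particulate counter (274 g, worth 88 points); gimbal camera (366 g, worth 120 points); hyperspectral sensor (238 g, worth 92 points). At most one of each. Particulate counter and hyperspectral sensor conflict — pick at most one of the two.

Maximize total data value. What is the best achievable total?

420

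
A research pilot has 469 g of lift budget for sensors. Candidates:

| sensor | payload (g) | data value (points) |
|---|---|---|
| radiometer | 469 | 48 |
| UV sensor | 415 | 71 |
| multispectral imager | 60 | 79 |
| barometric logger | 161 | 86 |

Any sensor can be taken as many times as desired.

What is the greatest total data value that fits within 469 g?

553

Best packing: 7×multispectral imager — 420 g, 553 total.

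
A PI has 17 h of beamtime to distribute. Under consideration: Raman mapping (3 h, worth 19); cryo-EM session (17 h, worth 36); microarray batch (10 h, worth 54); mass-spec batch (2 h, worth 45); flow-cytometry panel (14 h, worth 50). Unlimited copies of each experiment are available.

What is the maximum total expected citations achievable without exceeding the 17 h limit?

The ratio ordering already packs tightly: 8×mass-spec batch, 16 h, 360.
The spare 1 h is too small for any remaining experiment, and no exchange beats 360.

360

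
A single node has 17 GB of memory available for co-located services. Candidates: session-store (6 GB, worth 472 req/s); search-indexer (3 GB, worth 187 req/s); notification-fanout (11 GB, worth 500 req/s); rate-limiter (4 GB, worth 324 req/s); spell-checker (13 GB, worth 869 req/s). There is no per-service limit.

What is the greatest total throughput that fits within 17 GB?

1307

A density-first pass picks 4×rate-limiter — 1296 at 16 GB.
Replace 2×rate-limiter with session-store + search-indexer: the trade gains 11 net, giving 1307 at 17 GB.
Nothing else within 17 GB beats 1307.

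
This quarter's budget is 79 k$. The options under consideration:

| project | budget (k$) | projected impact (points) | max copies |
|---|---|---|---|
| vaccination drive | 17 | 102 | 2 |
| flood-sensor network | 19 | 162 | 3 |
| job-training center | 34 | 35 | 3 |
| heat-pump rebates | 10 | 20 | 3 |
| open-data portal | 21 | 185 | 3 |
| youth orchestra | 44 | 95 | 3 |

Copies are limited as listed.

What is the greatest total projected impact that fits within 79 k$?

671

By projected impact per k$: open-data portal 8.81, flood-sensor network 8.53, vaccination drive 6.00, youth orchestra 2.16 lead.
A density-first pass picks heat-pump rebates + 3×open-data portal — 575 at 73 k$.
Dropping heat-pump rebates and 2×open-data portal frees 52 k$; slotting in 3×flood-sensor network (57 k$) lifts the total to 671 at 78 k$.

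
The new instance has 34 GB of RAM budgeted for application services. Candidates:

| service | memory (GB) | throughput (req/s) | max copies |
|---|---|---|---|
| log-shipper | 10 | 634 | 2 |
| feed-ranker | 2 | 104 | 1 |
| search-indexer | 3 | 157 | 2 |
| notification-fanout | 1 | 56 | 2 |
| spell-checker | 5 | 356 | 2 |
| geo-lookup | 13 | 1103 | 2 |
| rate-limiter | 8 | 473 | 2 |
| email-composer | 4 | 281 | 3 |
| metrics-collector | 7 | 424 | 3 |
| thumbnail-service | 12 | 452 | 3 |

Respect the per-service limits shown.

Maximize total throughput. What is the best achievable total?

2768

Ranking by ratio (throughput/GB): geo-lookup 84.85, spell-checker 71.20, email-composer 70.25, log-shipper 63.40.
Filling by ratio: 2×notification-fanout + spell-checker + 2×geo-lookup for 2674, with 1 GB left unused.
The 7 GB tied up in 2×notification-fanout and spell-checker is better spent on 2×email-composer — total rises to 2768 (34 GB).
That's the maximum — no swap from here does better than 2768.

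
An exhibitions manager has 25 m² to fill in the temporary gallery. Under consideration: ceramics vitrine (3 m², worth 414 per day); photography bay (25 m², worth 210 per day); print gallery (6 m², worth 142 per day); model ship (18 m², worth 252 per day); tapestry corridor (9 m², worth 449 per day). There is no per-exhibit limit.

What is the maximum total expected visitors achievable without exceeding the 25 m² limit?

3312

By expected visitors per m²: ceramics vitrine 138.00, tapestry corridor 49.89, print gallery 23.67 lead.
8×ceramics vitrine uses 24 of the 25 m² and totals 3312.
No other feasible combination exceeds 3312.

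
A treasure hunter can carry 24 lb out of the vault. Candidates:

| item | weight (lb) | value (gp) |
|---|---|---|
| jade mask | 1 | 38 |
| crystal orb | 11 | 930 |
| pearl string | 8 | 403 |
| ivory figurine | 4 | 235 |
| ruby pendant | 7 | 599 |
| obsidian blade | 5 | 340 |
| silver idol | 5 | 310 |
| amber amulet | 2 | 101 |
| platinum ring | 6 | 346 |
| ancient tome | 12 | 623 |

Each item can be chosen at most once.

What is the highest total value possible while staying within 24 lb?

1907

Best packing: jade mask + crystal orb + ruby pendant + obsidian blade — 24 lb, 1907 total.
The closest alternative, jade mask + crystal orb + ruby pendant + silver idol, reaches only 1877.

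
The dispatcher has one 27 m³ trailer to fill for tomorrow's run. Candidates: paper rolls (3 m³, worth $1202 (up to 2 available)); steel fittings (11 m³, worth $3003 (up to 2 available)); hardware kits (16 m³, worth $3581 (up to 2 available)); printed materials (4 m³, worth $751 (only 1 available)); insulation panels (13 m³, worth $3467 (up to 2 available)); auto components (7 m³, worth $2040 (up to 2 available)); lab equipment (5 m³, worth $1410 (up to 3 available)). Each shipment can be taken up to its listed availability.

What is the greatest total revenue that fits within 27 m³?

8227

A density-first pass picks 2×paper rolls + 2×auto components + lab equipment — 7894 at 25 m³.
Dropping 2×auto components frees 14 m³; slotting in steel fittings + lab equipment (16 m³) lifts the total to 8227 at 27 m³.
Every other selection either busts 27 m³ or exceeds an availability limit or fails to beat 8227.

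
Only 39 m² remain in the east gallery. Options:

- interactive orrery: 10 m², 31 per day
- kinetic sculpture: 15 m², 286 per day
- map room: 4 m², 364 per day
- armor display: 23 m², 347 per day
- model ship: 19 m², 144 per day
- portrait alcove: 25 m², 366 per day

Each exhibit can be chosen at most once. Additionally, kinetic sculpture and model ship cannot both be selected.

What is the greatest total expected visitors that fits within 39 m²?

Interactive orrery + map room + portrait alcove uses 39 of the 39 m² and totals 761.
No other feasible combination exceeds 761.

761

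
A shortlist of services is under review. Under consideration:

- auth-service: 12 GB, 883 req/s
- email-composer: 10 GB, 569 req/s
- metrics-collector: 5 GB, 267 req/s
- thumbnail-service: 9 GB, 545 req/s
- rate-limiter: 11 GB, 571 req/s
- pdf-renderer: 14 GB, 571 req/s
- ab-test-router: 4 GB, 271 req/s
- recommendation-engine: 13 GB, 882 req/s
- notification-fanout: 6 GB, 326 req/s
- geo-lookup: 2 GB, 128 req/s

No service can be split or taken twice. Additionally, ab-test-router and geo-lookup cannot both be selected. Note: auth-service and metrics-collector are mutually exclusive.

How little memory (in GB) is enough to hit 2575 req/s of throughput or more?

38

Look for the lowest-memory combination reaching 2575.
Taking auth-service + thumbnail-service + ab-test-router + recommendation-engine gives 2581 (≥ 2575) for 38 GB.
Any bundle with less than 38 GB falls short of 2575.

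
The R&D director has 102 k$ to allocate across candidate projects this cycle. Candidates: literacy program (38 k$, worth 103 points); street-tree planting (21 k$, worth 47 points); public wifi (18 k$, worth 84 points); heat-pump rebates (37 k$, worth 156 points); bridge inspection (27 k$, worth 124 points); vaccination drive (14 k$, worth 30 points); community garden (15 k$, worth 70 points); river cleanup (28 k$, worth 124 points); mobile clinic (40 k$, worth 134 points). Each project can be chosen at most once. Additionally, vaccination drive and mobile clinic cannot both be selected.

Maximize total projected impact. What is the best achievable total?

Taking the top-ratio projects first gives public wifi + bridge inspection + vaccination drive + community garden + river cleanup for 432 (102 k$).
Dropping vaccination drive and river cleanup frees 42 k$; slotting in heat-pump rebates (37 k$) lifts the total to 434 at 97 k$.

434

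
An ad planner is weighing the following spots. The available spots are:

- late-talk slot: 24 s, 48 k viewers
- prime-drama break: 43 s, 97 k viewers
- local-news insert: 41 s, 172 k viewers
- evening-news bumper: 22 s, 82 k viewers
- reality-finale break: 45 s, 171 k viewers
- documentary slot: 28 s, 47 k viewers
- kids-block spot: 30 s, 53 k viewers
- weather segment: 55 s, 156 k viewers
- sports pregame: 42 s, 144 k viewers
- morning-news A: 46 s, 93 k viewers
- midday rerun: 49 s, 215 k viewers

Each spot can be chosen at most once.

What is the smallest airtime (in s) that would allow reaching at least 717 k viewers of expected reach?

199

Look for the lowest-airtime combination reaching 717.
Taking local-news insert + evening-news bumper + reality-finale break + sports pregame + midday rerun gives 784 (≥ 717) for 199 s.
Below 199 s the best achievable stays under 717.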